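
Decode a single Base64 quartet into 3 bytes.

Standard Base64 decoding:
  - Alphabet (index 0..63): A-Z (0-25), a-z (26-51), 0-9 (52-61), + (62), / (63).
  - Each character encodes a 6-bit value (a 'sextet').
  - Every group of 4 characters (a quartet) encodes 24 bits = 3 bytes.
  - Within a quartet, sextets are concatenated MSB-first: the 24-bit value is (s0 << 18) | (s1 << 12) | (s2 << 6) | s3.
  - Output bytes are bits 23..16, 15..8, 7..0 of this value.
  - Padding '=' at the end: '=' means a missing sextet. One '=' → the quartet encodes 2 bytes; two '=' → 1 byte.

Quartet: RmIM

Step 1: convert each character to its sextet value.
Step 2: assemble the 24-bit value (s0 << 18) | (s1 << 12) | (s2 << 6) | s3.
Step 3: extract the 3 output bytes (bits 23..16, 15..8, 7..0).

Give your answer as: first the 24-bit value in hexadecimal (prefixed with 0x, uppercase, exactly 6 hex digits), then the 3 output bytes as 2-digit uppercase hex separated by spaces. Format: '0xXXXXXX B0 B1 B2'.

Answer: 0x46620C 46 62 0C

Derivation:
Sextets: R=17, m=38, I=8, M=12
24-bit: (17<<18) | (38<<12) | (8<<6) | 12
      = 0x440000 | 0x026000 | 0x000200 | 0x00000C
      = 0x46620C
Bytes: (v>>16)&0xFF=46, (v>>8)&0xFF=62, v&0xFF=0C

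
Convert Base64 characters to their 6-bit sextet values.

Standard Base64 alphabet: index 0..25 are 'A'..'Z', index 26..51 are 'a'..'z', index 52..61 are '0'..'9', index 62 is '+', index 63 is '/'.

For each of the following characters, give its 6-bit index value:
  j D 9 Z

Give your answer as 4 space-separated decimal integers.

'j': a..z range, 26 + ord('j') − ord('a') = 35
'D': A..Z range, ord('D') − ord('A') = 3
'9': 0..9 range, 52 + ord('9') − ord('0') = 61
'Z': A..Z range, ord('Z') − ord('A') = 25

Answer: 35 3 61 25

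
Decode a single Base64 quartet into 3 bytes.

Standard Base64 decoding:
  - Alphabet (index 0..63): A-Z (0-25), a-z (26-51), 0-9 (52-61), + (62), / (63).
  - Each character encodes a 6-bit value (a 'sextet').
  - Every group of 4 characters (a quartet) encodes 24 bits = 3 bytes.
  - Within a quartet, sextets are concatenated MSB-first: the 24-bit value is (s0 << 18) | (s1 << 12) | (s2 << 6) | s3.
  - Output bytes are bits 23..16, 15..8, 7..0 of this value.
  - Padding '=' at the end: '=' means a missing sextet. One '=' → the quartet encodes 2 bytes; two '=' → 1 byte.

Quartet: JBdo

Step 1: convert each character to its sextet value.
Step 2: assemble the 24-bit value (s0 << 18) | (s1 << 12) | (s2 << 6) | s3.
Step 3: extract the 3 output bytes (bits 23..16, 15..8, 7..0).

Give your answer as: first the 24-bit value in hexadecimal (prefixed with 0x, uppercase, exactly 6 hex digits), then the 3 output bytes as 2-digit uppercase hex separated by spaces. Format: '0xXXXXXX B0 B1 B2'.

Sextets: J=9, B=1, d=29, o=40
24-bit: (9<<18) | (1<<12) | (29<<6) | 40
      = 0x240000 | 0x001000 | 0x000740 | 0x000028
      = 0x241768
Bytes: (v>>16)&0xFF=24, (v>>8)&0xFF=17, v&0xFF=68

Answer: 0x241768 24 17 68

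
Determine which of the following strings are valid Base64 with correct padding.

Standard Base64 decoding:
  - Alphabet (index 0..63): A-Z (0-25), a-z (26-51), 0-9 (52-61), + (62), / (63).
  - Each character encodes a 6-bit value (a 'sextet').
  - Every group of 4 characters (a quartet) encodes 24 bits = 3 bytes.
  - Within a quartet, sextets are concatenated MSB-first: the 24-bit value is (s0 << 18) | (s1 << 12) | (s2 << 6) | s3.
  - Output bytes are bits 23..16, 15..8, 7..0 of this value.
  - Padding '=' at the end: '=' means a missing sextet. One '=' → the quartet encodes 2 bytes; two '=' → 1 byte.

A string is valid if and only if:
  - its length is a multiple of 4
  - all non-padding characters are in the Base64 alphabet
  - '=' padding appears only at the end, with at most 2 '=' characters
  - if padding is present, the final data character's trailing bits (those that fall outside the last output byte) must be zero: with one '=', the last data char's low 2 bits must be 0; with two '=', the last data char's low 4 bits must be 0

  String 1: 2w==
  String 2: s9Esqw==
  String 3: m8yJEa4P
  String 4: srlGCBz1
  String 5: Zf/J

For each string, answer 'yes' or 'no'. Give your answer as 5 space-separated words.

String 1: '2w==' → valid
String 2: 's9Esqw==' → valid
String 3: 'm8yJEa4P' → valid
String 4: 'srlGCBz1' → valid
String 5: 'Zf/J' → valid

Answer: yes yes yes yes yes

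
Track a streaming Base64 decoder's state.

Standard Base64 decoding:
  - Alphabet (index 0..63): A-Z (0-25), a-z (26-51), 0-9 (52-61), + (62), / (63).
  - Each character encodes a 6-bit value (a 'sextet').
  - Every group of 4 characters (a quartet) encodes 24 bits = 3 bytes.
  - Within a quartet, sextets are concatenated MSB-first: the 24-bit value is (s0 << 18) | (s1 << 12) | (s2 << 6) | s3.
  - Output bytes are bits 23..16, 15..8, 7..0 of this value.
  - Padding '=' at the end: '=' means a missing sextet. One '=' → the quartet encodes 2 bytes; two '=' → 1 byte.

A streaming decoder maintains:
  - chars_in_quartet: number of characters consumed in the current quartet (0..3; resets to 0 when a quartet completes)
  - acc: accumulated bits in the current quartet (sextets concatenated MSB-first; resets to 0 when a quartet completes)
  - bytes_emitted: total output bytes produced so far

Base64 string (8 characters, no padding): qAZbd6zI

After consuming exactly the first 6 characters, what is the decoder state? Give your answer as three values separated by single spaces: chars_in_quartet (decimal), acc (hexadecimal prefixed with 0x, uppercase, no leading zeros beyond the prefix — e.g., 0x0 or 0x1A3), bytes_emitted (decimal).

After char 0 ('q'=42): chars_in_quartet=1 acc=0x2A bytes_emitted=0
After char 1 ('A'=0): chars_in_quartet=2 acc=0xA80 bytes_emitted=0
After char 2 ('Z'=25): chars_in_quartet=3 acc=0x2A019 bytes_emitted=0
After char 3 ('b'=27): chars_in_quartet=4 acc=0xA8065B -> emit A8 06 5B, reset; bytes_emitted=3
After char 4 ('d'=29): chars_in_quartet=1 acc=0x1D bytes_emitted=3
After char 5 ('6'=58): chars_in_quartet=2 acc=0x77A bytes_emitted=3

Answer: 2 0x77A 3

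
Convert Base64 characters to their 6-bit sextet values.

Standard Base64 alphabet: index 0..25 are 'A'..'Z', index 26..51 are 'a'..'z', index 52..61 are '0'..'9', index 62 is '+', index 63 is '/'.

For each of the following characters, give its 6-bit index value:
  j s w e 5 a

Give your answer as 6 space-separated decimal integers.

'j': a..z range, 26 + ord('j') − ord('a') = 35
's': a..z range, 26 + ord('s') − ord('a') = 44
'w': a..z range, 26 + ord('w') − ord('a') = 48
'e': a..z range, 26 + ord('e') − ord('a') = 30
'5': 0..9 range, 52 + ord('5') − ord('0') = 57
'a': a..z range, 26 + ord('a') − ord('a') = 26

Answer: 35 44 48 30 57 26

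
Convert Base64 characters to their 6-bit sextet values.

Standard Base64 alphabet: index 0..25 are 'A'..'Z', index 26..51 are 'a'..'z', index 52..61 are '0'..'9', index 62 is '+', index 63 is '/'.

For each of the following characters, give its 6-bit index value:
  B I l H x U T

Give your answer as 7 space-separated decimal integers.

'B': A..Z range, ord('B') − ord('A') = 1
'I': A..Z range, ord('I') − ord('A') = 8
'l': a..z range, 26 + ord('l') − ord('a') = 37
'H': A..Z range, ord('H') − ord('A') = 7
'x': a..z range, 26 + ord('x') − ord('a') = 49
'U': A..Z range, ord('U') − ord('A') = 20
'T': A..Z range, ord('T') − ord('A') = 19

Answer: 1 8 37 7 49 20 19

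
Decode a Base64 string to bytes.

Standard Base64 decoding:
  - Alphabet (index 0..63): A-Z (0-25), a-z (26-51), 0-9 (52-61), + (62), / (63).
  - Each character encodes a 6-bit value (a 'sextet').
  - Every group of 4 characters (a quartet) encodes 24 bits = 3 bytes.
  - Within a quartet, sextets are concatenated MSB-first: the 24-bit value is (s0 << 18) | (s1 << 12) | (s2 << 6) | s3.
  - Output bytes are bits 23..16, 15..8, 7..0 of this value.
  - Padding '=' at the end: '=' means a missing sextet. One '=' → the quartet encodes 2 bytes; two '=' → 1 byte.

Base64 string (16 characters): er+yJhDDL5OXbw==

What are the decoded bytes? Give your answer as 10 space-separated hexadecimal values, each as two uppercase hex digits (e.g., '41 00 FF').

Answer: 7A BF B2 26 10 C3 2F 93 97 6F

Derivation:
After char 0 ('e'=30): chars_in_quartet=1 acc=0x1E bytes_emitted=0
After char 1 ('r'=43): chars_in_quartet=2 acc=0x7AB bytes_emitted=0
After char 2 ('+'=62): chars_in_quartet=3 acc=0x1EAFE bytes_emitted=0
After char 3 ('y'=50): chars_in_quartet=4 acc=0x7ABFB2 -> emit 7A BF B2, reset; bytes_emitted=3
After char 4 ('J'=9): chars_in_quartet=1 acc=0x9 bytes_emitted=3
After char 5 ('h'=33): chars_in_quartet=2 acc=0x261 bytes_emitted=3
After char 6 ('D'=3): chars_in_quartet=3 acc=0x9843 bytes_emitted=3
After char 7 ('D'=3): chars_in_quartet=4 acc=0x2610C3 -> emit 26 10 C3, reset; bytes_emitted=6
After char 8 ('L'=11): chars_in_quartet=1 acc=0xB bytes_emitted=6
After char 9 ('5'=57): chars_in_quartet=2 acc=0x2F9 bytes_emitted=6
After char 10 ('O'=14): chars_in_quartet=3 acc=0xBE4E bytes_emitted=6
After char 11 ('X'=23): chars_in_quartet=4 acc=0x2F9397 -> emit 2F 93 97, reset; bytes_emitted=9
After char 12 ('b'=27): chars_in_quartet=1 acc=0x1B bytes_emitted=9
After char 13 ('w'=48): chars_in_quartet=2 acc=0x6F0 bytes_emitted=9
Padding '==': partial quartet acc=0x6F0 -> emit 6F; bytes_emitted=10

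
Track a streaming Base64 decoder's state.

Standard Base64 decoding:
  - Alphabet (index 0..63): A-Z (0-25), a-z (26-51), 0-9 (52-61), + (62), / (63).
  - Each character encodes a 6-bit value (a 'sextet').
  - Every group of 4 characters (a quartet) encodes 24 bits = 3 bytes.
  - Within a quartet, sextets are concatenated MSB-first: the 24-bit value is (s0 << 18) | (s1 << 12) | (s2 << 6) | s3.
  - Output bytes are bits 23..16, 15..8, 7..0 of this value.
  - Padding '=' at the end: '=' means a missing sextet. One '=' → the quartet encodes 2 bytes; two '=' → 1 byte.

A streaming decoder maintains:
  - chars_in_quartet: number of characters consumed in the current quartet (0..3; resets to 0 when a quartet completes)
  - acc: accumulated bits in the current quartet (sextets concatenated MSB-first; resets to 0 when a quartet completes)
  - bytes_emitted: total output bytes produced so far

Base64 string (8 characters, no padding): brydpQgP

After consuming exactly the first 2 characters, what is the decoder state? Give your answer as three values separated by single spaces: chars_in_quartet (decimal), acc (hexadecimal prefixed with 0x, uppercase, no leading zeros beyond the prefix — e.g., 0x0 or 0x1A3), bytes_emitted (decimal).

Answer: 2 0x6EB 0

Derivation:
After char 0 ('b'=27): chars_in_quartet=1 acc=0x1B bytes_emitted=0
After char 1 ('r'=43): chars_in_quartet=2 acc=0x6EB bytes_emitted=0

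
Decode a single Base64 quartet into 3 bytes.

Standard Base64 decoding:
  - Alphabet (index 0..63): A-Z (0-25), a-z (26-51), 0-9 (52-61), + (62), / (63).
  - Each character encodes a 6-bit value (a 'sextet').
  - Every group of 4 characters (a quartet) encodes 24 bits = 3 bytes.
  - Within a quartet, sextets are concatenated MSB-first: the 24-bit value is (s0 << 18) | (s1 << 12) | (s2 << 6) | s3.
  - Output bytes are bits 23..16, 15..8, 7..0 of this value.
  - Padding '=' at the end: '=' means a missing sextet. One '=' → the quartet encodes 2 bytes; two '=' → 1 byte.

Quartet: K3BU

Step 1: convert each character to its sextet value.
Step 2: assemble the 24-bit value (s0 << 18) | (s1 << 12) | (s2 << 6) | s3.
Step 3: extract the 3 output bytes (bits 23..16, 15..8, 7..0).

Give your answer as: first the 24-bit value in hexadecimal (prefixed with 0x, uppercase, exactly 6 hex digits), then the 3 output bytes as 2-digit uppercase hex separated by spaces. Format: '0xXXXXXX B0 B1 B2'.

Answer: 0x2B7054 2B 70 54

Derivation:
Sextets: K=10, 3=55, B=1, U=20
24-bit: (10<<18) | (55<<12) | (1<<6) | 20
      = 0x280000 | 0x037000 | 0x000040 | 0x000014
      = 0x2B7054
Bytes: (v>>16)&0xFF=2B, (v>>8)&0xFF=70, v&0xFF=54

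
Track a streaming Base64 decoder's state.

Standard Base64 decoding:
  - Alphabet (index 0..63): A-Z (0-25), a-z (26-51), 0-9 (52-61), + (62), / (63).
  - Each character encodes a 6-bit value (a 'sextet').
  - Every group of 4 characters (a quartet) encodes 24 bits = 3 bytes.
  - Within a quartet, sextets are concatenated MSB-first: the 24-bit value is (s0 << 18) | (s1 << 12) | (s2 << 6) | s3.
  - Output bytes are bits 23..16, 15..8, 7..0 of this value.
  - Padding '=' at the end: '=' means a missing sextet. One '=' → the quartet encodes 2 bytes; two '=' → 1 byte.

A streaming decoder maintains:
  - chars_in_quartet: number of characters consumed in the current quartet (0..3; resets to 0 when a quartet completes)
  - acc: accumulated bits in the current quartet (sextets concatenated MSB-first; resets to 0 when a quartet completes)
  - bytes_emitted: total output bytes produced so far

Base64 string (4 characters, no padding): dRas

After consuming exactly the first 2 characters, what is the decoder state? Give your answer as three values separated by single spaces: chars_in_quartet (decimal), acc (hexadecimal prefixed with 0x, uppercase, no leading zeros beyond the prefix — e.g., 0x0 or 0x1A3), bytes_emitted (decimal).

After char 0 ('d'=29): chars_in_quartet=1 acc=0x1D bytes_emitted=0
After char 1 ('R'=17): chars_in_quartet=2 acc=0x751 bytes_emitted=0

Answer: 2 0x751 0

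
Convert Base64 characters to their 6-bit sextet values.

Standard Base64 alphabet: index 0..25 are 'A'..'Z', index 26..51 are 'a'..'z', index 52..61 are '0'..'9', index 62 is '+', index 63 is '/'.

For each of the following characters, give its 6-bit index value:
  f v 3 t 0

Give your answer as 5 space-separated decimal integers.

'f': a..z range, 26 + ord('f') − ord('a') = 31
'v': a..z range, 26 + ord('v') − ord('a') = 47
'3': 0..9 range, 52 + ord('3') − ord('0') = 55
't': a..z range, 26 + ord('t') − ord('a') = 45
'0': 0..9 range, 52 + ord('0') − ord('0') = 52

Answer: 31 47 55 45 52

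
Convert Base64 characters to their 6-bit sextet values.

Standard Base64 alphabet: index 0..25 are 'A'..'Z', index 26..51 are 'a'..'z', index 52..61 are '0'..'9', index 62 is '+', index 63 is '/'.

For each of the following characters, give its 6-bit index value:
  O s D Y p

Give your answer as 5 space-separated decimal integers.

'O': A..Z range, ord('O') − ord('A') = 14
's': a..z range, 26 + ord('s') − ord('a') = 44
'D': A..Z range, ord('D') − ord('A') = 3
'Y': A..Z range, ord('Y') − ord('A') = 24
'p': a..z range, 26 + ord('p') − ord('a') = 41

Answer: 14 44 3 24 41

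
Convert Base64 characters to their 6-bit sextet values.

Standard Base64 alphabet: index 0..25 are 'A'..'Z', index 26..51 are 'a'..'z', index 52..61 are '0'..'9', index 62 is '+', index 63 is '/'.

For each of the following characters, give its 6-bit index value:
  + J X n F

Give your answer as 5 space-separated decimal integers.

'+': index 62
'J': A..Z range, ord('J') − ord('A') = 9
'X': A..Z range, ord('X') − ord('A') = 23
'n': a..z range, 26 + ord('n') − ord('a') = 39
'F': A..Z range, ord('F') − ord('A') = 5

Answer: 62 9 23 39 5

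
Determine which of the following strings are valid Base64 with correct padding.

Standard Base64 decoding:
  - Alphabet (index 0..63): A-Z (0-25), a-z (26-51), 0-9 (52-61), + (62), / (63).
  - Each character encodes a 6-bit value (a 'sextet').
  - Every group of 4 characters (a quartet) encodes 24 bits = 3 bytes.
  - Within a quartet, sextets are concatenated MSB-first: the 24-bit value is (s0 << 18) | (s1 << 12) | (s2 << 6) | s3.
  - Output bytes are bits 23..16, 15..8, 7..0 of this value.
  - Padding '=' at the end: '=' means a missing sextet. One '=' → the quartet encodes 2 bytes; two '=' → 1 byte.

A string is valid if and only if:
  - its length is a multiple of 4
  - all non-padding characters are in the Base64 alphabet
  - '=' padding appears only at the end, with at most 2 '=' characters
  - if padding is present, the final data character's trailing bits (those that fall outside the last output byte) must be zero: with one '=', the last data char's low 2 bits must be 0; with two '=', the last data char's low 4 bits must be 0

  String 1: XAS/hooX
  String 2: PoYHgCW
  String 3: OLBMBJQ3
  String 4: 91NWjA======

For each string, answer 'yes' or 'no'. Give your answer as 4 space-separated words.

Answer: yes no yes no

Derivation:
String 1: 'XAS/hooX' → valid
String 2: 'PoYHgCW' → invalid (len=7 not mult of 4)
String 3: 'OLBMBJQ3' → valid
String 4: '91NWjA======' → invalid (6 pad chars (max 2))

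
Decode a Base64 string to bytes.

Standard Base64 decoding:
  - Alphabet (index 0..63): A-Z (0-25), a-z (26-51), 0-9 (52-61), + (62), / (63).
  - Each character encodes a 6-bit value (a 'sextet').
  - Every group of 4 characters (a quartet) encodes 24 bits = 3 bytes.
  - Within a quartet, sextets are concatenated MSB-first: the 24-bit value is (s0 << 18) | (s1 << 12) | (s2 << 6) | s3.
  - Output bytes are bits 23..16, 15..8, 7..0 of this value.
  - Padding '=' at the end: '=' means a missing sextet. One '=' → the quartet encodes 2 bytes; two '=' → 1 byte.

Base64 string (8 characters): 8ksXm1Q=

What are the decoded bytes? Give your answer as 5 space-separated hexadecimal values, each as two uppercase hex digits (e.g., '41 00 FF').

After char 0 ('8'=60): chars_in_quartet=1 acc=0x3C bytes_emitted=0
After char 1 ('k'=36): chars_in_quartet=2 acc=0xF24 bytes_emitted=0
After char 2 ('s'=44): chars_in_quartet=3 acc=0x3C92C bytes_emitted=0
After char 3 ('X'=23): chars_in_quartet=4 acc=0xF24B17 -> emit F2 4B 17, reset; bytes_emitted=3
After char 4 ('m'=38): chars_in_quartet=1 acc=0x26 bytes_emitted=3
After char 5 ('1'=53): chars_in_quartet=2 acc=0x9B5 bytes_emitted=3
After char 6 ('Q'=16): chars_in_quartet=3 acc=0x26D50 bytes_emitted=3
Padding '=': partial quartet acc=0x26D50 -> emit 9B 54; bytes_emitted=5

Answer: F2 4B 17 9B 54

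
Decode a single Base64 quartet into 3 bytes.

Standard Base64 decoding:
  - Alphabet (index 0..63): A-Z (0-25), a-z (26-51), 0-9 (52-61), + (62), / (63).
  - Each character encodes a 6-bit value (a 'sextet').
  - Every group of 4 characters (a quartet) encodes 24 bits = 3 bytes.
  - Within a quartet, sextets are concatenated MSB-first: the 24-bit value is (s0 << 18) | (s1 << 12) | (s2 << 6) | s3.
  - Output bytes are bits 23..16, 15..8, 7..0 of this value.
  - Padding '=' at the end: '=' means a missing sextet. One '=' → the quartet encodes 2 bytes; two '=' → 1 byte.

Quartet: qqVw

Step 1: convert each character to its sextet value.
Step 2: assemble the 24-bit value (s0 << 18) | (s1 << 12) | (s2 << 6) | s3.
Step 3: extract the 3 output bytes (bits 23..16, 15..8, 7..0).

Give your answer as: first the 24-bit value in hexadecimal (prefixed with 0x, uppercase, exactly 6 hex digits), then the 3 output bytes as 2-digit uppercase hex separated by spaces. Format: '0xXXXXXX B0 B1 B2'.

Sextets: q=42, q=42, V=21, w=48
24-bit: (42<<18) | (42<<12) | (21<<6) | 48
      = 0xA80000 | 0x02A000 | 0x000540 | 0x000030
      = 0xAAA570
Bytes: (v>>16)&0xFF=AA, (v>>8)&0xFF=A5, v&0xFF=70

Answer: 0xAAA570 AA A5 70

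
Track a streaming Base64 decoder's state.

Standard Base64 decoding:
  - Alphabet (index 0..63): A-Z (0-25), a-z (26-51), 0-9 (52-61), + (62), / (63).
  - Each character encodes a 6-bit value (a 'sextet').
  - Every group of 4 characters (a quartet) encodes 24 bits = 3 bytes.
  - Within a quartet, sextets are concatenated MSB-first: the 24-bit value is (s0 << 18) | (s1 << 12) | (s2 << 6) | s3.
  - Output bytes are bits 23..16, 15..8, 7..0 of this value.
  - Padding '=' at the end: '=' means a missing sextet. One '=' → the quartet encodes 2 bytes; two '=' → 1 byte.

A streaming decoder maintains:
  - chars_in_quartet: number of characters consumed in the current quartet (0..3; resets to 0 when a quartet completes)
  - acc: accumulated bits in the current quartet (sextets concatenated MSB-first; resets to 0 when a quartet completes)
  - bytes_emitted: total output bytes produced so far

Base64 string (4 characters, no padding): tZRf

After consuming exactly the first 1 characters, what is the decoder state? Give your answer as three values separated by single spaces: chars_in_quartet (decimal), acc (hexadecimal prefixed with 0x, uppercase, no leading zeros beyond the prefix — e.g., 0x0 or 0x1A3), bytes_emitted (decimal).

After char 0 ('t'=45): chars_in_quartet=1 acc=0x2D bytes_emitted=0

Answer: 1 0x2D 0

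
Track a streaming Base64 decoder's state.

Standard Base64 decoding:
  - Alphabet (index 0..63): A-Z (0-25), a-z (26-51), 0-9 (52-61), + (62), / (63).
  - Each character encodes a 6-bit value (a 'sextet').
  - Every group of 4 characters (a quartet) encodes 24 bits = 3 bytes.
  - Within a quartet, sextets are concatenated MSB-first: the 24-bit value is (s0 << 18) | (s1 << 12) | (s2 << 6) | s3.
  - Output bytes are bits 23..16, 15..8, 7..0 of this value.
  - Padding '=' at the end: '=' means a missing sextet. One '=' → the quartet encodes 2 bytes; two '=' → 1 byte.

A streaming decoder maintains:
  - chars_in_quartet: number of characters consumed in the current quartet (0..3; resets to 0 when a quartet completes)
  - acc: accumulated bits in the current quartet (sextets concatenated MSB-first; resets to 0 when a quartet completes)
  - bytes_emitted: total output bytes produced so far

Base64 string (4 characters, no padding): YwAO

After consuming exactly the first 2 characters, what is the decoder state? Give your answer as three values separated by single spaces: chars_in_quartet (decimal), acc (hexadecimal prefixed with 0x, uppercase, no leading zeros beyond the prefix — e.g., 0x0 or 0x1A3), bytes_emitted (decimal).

After char 0 ('Y'=24): chars_in_quartet=1 acc=0x18 bytes_emitted=0
After char 1 ('w'=48): chars_in_quartet=2 acc=0x630 bytes_emitted=0

Answer: 2 0x630 0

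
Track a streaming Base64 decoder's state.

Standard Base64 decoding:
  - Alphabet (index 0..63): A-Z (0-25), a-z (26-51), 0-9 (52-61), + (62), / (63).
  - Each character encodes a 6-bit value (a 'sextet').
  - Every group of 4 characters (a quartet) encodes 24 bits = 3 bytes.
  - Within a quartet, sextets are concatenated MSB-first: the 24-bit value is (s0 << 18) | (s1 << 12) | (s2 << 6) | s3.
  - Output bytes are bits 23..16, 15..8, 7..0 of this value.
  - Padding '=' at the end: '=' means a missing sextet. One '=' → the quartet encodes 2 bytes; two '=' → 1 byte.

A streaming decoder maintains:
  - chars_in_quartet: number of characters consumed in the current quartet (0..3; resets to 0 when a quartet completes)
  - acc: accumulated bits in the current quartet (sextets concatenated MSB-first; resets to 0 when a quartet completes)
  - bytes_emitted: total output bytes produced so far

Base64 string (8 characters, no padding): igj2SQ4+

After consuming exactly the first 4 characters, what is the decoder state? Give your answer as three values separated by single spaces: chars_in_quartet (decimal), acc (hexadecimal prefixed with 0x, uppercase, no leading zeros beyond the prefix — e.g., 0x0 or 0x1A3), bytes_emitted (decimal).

Answer: 0 0x0 3

Derivation:
After char 0 ('i'=34): chars_in_quartet=1 acc=0x22 bytes_emitted=0
After char 1 ('g'=32): chars_in_quartet=2 acc=0x8A0 bytes_emitted=0
After char 2 ('j'=35): chars_in_quartet=3 acc=0x22823 bytes_emitted=0
After char 3 ('2'=54): chars_in_quartet=4 acc=0x8A08F6 -> emit 8A 08 F6, reset; bytes_emitted=3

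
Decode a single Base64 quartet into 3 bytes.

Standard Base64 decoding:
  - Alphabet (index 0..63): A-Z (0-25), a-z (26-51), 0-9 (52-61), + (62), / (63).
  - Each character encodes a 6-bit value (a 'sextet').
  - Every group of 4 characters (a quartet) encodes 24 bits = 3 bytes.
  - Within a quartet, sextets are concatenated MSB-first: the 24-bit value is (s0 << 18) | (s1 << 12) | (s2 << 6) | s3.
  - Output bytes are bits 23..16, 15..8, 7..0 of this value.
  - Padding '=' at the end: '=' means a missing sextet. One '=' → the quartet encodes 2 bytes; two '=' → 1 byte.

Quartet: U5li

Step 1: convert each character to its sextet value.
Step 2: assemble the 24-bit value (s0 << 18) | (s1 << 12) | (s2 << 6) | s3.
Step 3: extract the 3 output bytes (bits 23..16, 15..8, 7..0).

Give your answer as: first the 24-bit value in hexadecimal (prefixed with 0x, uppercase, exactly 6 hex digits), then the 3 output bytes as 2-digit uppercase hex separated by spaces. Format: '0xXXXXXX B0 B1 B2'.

Answer: 0x539962 53 99 62

Derivation:
Sextets: U=20, 5=57, l=37, i=34
24-bit: (20<<18) | (57<<12) | (37<<6) | 34
      = 0x500000 | 0x039000 | 0x000940 | 0x000022
      = 0x539962
Bytes: (v>>16)&0xFF=53, (v>>8)&0xFF=99, v&0xFF=62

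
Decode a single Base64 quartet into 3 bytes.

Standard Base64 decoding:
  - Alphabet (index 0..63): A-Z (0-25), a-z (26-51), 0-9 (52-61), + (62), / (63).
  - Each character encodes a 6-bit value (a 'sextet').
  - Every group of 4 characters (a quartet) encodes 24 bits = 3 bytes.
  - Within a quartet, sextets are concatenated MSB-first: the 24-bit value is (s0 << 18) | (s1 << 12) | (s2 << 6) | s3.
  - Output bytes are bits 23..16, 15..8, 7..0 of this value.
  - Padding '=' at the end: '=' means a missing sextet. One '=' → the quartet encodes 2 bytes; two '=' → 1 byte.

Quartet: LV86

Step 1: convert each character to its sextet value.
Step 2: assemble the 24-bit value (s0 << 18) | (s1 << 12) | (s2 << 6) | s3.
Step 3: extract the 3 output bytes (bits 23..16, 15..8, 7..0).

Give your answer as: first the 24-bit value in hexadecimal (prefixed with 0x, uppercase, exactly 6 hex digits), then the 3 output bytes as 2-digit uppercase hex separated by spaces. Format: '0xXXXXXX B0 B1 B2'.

Sextets: L=11, V=21, 8=60, 6=58
24-bit: (11<<18) | (21<<12) | (60<<6) | 58
      = 0x2C0000 | 0x015000 | 0x000F00 | 0x00003A
      = 0x2D5F3A
Bytes: (v>>16)&0xFF=2D, (v>>8)&0xFF=5F, v&0xFF=3A

Answer: 0x2D5F3A 2D 5F 3A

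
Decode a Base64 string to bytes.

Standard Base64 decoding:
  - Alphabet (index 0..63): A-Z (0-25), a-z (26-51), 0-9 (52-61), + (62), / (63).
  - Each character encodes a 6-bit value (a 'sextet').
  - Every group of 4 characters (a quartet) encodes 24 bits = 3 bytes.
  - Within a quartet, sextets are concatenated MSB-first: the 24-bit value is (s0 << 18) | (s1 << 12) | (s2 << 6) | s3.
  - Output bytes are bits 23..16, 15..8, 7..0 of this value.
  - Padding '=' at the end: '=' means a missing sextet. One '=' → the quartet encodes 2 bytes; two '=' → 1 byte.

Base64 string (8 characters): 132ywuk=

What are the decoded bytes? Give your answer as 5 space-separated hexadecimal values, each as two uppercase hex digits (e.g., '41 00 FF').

Answer: D7 7D B2 C2 E9

Derivation:
After char 0 ('1'=53): chars_in_quartet=1 acc=0x35 bytes_emitted=0
After char 1 ('3'=55): chars_in_quartet=2 acc=0xD77 bytes_emitted=0
After char 2 ('2'=54): chars_in_quartet=3 acc=0x35DF6 bytes_emitted=0
After char 3 ('y'=50): chars_in_quartet=4 acc=0xD77DB2 -> emit D7 7D B2, reset; bytes_emitted=3
After char 4 ('w'=48): chars_in_quartet=1 acc=0x30 bytes_emitted=3
After char 5 ('u'=46): chars_in_quartet=2 acc=0xC2E bytes_emitted=3
After char 6 ('k'=36): chars_in_quartet=3 acc=0x30BA4 bytes_emitted=3
Padding '=': partial quartet acc=0x30BA4 -> emit C2 E9; bytes_emitted=5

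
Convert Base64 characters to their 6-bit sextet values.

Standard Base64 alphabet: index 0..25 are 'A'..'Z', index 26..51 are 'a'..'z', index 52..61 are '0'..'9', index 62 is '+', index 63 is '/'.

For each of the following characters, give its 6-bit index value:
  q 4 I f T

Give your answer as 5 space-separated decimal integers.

'q': a..z range, 26 + ord('q') − ord('a') = 42
'4': 0..9 range, 52 + ord('4') − ord('0') = 56
'I': A..Z range, ord('I') − ord('A') = 8
'f': a..z range, 26 + ord('f') − ord('a') = 31
'T': A..Z range, ord('T') − ord('A') = 19

Answer: 42 56 8 31 19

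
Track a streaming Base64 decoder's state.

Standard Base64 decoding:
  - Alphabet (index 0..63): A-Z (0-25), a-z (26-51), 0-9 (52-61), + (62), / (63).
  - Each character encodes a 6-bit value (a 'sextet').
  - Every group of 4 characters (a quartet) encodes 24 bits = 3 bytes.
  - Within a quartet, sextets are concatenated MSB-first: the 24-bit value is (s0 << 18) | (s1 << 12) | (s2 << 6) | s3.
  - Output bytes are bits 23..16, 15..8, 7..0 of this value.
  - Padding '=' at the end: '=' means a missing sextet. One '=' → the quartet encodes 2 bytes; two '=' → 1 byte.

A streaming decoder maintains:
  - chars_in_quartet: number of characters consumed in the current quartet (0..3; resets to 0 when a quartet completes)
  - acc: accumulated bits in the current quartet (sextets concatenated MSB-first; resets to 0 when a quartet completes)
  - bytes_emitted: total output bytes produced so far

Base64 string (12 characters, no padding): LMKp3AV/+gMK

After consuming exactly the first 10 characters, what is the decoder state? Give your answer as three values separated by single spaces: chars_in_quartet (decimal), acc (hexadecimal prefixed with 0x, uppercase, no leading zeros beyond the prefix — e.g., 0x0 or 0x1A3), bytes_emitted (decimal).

Answer: 2 0xFA0 6

Derivation:
After char 0 ('L'=11): chars_in_quartet=1 acc=0xB bytes_emitted=0
After char 1 ('M'=12): chars_in_quartet=2 acc=0x2CC bytes_emitted=0
After char 2 ('K'=10): chars_in_quartet=3 acc=0xB30A bytes_emitted=0
After char 3 ('p'=41): chars_in_quartet=4 acc=0x2CC2A9 -> emit 2C C2 A9, reset; bytes_emitted=3
After char 4 ('3'=55): chars_in_quartet=1 acc=0x37 bytes_emitted=3
After char 5 ('A'=0): chars_in_quartet=2 acc=0xDC0 bytes_emitted=3
After char 6 ('V'=21): chars_in_quartet=3 acc=0x37015 bytes_emitted=3
After char 7 ('/'=63): chars_in_quartet=4 acc=0xDC057F -> emit DC 05 7F, reset; bytes_emitted=6
After char 8 ('+'=62): chars_in_quartet=1 acc=0x3E bytes_emitted=6
After char 9 ('g'=32): chars_in_quartet=2 acc=0xFA0 bytes_emitted=6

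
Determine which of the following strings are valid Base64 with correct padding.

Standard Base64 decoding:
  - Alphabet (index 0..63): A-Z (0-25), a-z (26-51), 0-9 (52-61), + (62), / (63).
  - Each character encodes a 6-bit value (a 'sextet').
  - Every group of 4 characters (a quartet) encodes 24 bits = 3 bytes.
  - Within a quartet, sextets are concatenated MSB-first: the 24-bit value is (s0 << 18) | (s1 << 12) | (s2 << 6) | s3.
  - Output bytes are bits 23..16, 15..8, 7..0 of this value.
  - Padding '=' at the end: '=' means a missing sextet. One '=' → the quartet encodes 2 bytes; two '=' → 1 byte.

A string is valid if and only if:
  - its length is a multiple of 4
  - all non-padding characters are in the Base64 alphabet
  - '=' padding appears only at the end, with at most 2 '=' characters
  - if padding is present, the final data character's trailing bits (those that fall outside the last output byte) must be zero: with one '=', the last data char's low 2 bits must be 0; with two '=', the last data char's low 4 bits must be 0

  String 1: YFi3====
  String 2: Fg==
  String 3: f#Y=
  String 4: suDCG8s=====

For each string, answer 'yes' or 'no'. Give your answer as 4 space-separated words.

Answer: no yes no no

Derivation:
String 1: 'YFi3====' → invalid (4 pad chars (max 2))
String 2: 'Fg==' → valid
String 3: 'f#Y=' → invalid (bad char(s): ['#'])
String 4: 'suDCG8s=====' → invalid (5 pad chars (max 2))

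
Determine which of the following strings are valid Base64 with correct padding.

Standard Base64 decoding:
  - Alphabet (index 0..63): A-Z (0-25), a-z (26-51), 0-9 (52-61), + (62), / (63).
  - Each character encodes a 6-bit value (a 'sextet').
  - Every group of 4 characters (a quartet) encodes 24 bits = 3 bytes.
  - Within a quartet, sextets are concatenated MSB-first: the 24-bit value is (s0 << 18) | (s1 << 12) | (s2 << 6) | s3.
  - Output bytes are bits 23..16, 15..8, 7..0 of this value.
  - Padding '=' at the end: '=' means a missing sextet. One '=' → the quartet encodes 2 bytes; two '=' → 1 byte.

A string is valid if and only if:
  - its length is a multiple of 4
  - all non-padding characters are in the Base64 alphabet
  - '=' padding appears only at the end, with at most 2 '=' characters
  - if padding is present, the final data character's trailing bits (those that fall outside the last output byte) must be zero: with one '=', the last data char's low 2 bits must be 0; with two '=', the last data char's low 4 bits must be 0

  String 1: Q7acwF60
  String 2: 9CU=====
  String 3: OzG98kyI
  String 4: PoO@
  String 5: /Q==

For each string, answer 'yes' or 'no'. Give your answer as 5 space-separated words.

String 1: 'Q7acwF60' → valid
String 2: '9CU=====' → invalid (5 pad chars (max 2))
String 3: 'OzG98kyI' → valid
String 4: 'PoO@' → invalid (bad char(s): ['@'])
String 5: '/Q==' → valid

Answer: yes no yes no yes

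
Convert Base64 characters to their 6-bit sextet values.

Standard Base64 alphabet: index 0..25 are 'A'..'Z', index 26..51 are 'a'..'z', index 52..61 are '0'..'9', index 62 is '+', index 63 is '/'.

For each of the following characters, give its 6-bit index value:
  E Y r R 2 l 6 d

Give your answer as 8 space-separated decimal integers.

'E': A..Z range, ord('E') − ord('A') = 4
'Y': A..Z range, ord('Y') − ord('A') = 24
'r': a..z range, 26 + ord('r') − ord('a') = 43
'R': A..Z range, ord('R') − ord('A') = 17
'2': 0..9 range, 52 + ord('2') − ord('0') = 54
'l': a..z range, 26 + ord('l') − ord('a') = 37
'6': 0..9 range, 52 + ord('6') − ord('0') = 58
'd': a..z range, 26 + ord('d') − ord('a') = 29

Answer: 4 24 43 17 54 37 58 29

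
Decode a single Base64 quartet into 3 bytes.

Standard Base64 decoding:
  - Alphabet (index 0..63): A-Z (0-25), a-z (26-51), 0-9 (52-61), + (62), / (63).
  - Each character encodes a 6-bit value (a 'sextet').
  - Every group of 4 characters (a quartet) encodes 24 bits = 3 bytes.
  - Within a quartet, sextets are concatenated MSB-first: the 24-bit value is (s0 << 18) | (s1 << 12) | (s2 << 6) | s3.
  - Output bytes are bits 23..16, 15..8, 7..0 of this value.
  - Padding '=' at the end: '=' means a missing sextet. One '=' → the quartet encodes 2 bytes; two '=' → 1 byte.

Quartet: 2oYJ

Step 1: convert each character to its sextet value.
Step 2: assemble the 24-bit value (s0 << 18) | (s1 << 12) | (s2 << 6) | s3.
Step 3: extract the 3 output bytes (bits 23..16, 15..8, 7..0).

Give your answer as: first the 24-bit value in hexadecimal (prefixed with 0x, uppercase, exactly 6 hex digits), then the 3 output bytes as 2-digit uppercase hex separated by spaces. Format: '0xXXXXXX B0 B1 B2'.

Sextets: 2=54, o=40, Y=24, J=9
24-bit: (54<<18) | (40<<12) | (24<<6) | 9
      = 0xD80000 | 0x028000 | 0x000600 | 0x000009
      = 0xDA8609
Bytes: (v>>16)&0xFF=DA, (v>>8)&0xFF=86, v&0xFF=09

Answer: 0xDA8609 DA 86 09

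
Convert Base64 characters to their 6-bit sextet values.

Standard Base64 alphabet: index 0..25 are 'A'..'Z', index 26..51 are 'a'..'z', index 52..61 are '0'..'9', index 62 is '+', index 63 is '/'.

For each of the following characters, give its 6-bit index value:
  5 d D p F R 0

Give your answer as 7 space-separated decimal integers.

'5': 0..9 range, 52 + ord('5') − ord('0') = 57
'd': a..z range, 26 + ord('d') − ord('a') = 29
'D': A..Z range, ord('D') − ord('A') = 3
'p': a..z range, 26 + ord('p') − ord('a') = 41
'F': A..Z range, ord('F') − ord('A') = 5
'R': A..Z range, ord('R') − ord('A') = 17
'0': 0..9 range, 52 + ord('0') − ord('0') = 52

Answer: 57 29 3 41 5 17 52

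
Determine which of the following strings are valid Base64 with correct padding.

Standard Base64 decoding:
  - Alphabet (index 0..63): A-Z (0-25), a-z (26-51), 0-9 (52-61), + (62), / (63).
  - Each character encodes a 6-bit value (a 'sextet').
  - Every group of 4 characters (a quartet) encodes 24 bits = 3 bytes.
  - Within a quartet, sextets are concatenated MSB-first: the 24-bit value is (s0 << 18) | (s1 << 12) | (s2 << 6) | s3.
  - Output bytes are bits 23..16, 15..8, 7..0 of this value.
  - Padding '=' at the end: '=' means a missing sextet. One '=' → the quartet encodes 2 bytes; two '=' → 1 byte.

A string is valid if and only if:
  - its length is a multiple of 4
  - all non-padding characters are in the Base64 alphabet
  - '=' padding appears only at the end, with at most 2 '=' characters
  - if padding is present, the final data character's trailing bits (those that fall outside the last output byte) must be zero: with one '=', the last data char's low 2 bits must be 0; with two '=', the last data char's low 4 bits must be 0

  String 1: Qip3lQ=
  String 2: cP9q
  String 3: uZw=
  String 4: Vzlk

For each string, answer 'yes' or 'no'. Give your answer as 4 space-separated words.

String 1: 'Qip3lQ=' → invalid (len=7 not mult of 4)
String 2: 'cP9q' → valid
String 3: 'uZw=' → valid
String 4: 'Vzlk' → valid

Answer: no yes yes yes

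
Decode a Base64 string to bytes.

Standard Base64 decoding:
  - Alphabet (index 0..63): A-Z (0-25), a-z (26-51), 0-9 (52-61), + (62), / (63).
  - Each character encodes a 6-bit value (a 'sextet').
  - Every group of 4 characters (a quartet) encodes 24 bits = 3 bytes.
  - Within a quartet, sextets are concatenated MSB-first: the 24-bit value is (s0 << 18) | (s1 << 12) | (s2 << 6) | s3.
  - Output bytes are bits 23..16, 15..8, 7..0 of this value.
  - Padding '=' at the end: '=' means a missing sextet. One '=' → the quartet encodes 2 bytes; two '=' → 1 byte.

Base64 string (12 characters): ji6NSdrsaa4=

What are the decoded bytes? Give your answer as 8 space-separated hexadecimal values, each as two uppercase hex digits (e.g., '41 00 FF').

After char 0 ('j'=35): chars_in_quartet=1 acc=0x23 bytes_emitted=0
After char 1 ('i'=34): chars_in_quartet=2 acc=0x8E2 bytes_emitted=0
After char 2 ('6'=58): chars_in_quartet=3 acc=0x238BA bytes_emitted=0
After char 3 ('N'=13): chars_in_quartet=4 acc=0x8E2E8D -> emit 8E 2E 8D, reset; bytes_emitted=3
After char 4 ('S'=18): chars_in_quartet=1 acc=0x12 bytes_emitted=3
After char 5 ('d'=29): chars_in_quartet=2 acc=0x49D bytes_emitted=3
After char 6 ('r'=43): chars_in_quartet=3 acc=0x1276B bytes_emitted=3
After char 7 ('s'=44): chars_in_quartet=4 acc=0x49DAEC -> emit 49 DA EC, reset; bytes_emitted=6
After char 8 ('a'=26): chars_in_quartet=1 acc=0x1A bytes_emitted=6
After char 9 ('a'=26): chars_in_quartet=2 acc=0x69A bytes_emitted=6
After char 10 ('4'=56): chars_in_quartet=3 acc=0x1A6B8 bytes_emitted=6
Padding '=': partial quartet acc=0x1A6B8 -> emit 69 AE; bytes_emitted=8

Answer: 8E 2E 8D 49 DA EC 69 AE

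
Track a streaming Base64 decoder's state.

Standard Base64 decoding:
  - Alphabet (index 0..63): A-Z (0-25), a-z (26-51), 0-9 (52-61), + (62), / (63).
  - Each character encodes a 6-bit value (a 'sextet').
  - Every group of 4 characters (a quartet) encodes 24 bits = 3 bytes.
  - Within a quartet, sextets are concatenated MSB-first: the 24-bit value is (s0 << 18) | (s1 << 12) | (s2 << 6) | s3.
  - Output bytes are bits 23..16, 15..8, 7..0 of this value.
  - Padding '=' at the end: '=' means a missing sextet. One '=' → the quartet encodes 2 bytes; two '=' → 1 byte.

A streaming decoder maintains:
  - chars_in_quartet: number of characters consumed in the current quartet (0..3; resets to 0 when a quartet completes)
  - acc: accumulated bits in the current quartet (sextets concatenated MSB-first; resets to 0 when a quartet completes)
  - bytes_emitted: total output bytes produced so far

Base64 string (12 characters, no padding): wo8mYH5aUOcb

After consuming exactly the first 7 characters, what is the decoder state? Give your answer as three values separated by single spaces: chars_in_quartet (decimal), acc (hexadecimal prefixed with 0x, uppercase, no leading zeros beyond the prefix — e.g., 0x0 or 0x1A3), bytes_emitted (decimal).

After char 0 ('w'=48): chars_in_quartet=1 acc=0x30 bytes_emitted=0
After char 1 ('o'=40): chars_in_quartet=2 acc=0xC28 bytes_emitted=0
After char 2 ('8'=60): chars_in_quartet=3 acc=0x30A3C bytes_emitted=0
After char 3 ('m'=38): chars_in_quartet=4 acc=0xC28F26 -> emit C2 8F 26, reset; bytes_emitted=3
After char 4 ('Y'=24): chars_in_quartet=1 acc=0x18 bytes_emitted=3
After char 5 ('H'=7): chars_in_quartet=2 acc=0x607 bytes_emitted=3
After char 6 ('5'=57): chars_in_quartet=3 acc=0x181F9 bytes_emitted=3

Answer: 3 0x181F9 3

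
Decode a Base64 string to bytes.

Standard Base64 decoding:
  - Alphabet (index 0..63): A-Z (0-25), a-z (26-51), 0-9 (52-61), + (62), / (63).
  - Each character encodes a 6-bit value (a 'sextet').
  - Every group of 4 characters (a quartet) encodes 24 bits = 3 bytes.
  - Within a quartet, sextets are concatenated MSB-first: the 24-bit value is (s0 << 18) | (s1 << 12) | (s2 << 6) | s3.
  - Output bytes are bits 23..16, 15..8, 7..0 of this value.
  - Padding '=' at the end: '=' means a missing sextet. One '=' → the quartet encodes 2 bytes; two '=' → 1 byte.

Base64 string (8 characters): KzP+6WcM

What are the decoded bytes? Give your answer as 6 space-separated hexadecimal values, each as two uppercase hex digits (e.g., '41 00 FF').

Answer: 2B 33 FE E9 67 0C

Derivation:
After char 0 ('K'=10): chars_in_quartet=1 acc=0xA bytes_emitted=0
After char 1 ('z'=51): chars_in_quartet=2 acc=0x2B3 bytes_emitted=0
After char 2 ('P'=15): chars_in_quartet=3 acc=0xACCF bytes_emitted=0
After char 3 ('+'=62): chars_in_quartet=4 acc=0x2B33FE -> emit 2B 33 FE, reset; bytes_emitted=3
After char 4 ('6'=58): chars_in_quartet=1 acc=0x3A bytes_emitted=3
After char 5 ('W'=22): chars_in_quartet=2 acc=0xE96 bytes_emitted=3
After char 6 ('c'=28): chars_in_quartet=3 acc=0x3A59C bytes_emitted=3
After char 7 ('M'=12): chars_in_quartet=4 acc=0xE9670C -> emit E9 67 0C, reset; bytes_emitted=6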